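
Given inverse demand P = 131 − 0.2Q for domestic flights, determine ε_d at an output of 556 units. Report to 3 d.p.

At Q = 556, P = 131 − 0.2(556) = 19.80.
dP/dQ = −0.2, so dQ/dP = 1/(−0.2) = -5.000.
ε = (dQ/dP)(P/Q) = (-5.000)(19.80/556).

-0.178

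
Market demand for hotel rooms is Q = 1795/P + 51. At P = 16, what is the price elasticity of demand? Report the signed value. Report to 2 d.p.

At P = 16, Q = 163.188.
dQ/dP = −1795/P² = -7.012.
ε = (dQ/dP)(P/Q) = (-7.012)(16/163.188).
|ε| < 1, so demand is inelastic at this price.

-0.69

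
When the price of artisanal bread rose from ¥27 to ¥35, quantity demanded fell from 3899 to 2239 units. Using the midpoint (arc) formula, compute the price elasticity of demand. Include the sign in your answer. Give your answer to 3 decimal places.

-2.096

ΔQ = 2239 − 3899 = -1660; ΔP = 35 − 27 = 8.
Midpoints: P̄ = 31.00, Q̄ = 3069.0.
ε = (ΔQ/ΔP)(P̄/Q̄) = (-1660/8)(31.00/3069.0).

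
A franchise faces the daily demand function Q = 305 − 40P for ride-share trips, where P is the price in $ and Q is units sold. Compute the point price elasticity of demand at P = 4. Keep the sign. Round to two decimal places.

-1.10

At P = 4, Q = 145.
dQ/dP = −40.
ε = (dQ/dP)(P/Q) = (-40)(4/145).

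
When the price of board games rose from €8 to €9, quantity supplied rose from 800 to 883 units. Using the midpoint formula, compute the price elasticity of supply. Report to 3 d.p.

0.838

ΔQ = 883 − 800 = 83; ΔP = 9 − 8 = 1.
Midpoints: P̄ = 8.50, Q̄ = 841.5.
ε_s = (ΔQ/ΔP)(P̄/Q̄) = (83/1)(8.50/841.5).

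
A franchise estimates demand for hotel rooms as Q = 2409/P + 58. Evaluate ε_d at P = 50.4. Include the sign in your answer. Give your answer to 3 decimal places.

-0.452

At P = 50.4, Q = 105.798.
dQ/dP = −2409/P² = -0.948.
ε = (dQ/dP)(P/Q) = (-0.948)(50.4/105.798).
|ε| < 1, so demand is inelastic at this price.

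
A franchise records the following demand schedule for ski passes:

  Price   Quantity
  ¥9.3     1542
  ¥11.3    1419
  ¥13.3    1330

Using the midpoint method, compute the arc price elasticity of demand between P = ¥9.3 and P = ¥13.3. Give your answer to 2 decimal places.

-0.42

At P = 9.3, Q = 1542; at P = 13.3, Q = 1330.
ΔQ = -212, ΔP = 4.0. Midpoints: P̄ = 11.30, Q̄ = 1436.0.
ε = (ΔQ/ΔP)(P̄/Q̄) = (-212/4.0)(11.30/1436.0).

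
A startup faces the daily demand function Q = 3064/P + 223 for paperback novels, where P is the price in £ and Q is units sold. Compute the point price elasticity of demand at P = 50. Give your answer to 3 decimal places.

-0.216

At P = 50, Q = 284.280.
dQ/dP = −3064/P² = -1.226.
ε = (dQ/dP)(P/Q) = (-1.226)(50/284.280).
|ε| < 1, so demand is inelastic at this price.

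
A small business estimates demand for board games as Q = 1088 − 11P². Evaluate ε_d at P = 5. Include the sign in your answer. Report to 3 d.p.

-0.677

At P = 5, Q = 813.
dQ/dP = −22P = -110.
ε = (dQ/dP)(P/Q) = (-110)(5/813).
|ε| < 1, so demand is inelastic at this price.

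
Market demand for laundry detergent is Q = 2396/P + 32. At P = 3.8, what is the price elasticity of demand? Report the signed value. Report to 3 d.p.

-0.952

At P = 3.8, Q = 662.526.
dQ/dP = −2396/P² = -165.928.
ε = (dQ/dP)(P/Q) = (-165.928)(3.8/662.526).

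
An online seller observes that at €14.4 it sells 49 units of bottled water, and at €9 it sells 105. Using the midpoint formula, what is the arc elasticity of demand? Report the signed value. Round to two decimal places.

-1.58

ΔQ = 105 − 49 = 56; ΔP = 9 − 14.4 = -5.4.
Midpoints: P̄ = 11.70, Q̄ = 77.0.
ε = (ΔQ/ΔP)(P̄/Q̄) = (56/-5.4)(11.70/77.0).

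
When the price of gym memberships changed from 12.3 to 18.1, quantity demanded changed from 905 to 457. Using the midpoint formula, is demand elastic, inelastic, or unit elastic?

Arc ε ≈ -1.724.
|ε| = 1.72 > 1.

elastic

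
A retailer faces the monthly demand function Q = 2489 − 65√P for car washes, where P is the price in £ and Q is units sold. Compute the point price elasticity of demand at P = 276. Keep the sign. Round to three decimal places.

At P = 276, Q = 1409.139.
dQ/dP = −65/(2√P) = -1.956.
ε = (dQ/dP)(P/Q) = (-1.956)(276/1409.139).
|ε| < 1, so demand is inelastic at this price.

-0.383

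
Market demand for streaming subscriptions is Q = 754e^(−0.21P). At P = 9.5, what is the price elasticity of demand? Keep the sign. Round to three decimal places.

-1.995

At P = 9.5, Q = 102.554.
dQ/dP = −0.21·754e^(−0.21P) = −0.21Q = -21.536.
ε = (dQ/dP)(P/Q) = (-21.536)(9.5/102.554).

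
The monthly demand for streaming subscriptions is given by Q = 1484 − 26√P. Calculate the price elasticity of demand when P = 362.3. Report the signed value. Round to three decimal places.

-0.250

At P = 362.3, Q = 989.111.
dQ/dP = −26/(2√P) = -0.683.
ε = (dQ/dP)(P/Q) = (-0.683)(362.3/989.111).
|ε| < 1, so demand is inelastic at this price.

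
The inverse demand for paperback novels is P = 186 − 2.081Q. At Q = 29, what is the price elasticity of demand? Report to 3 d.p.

-2.082

At Q = 29, P = 186 − 2.081(29) = 125.65.
dP/dQ = −2.081, so dQ/dP = 1/(−2.081) = -0.481.
ε = (dQ/dP)(P/Q) = (-0.481)(125.65/29).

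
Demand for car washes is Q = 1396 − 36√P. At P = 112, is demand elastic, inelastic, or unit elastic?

Q = 1015.012, dQ/dP = -1.701.
ε = (dQ/dP)(P/Q) ≈ -0.188.
|ε| = 0.19 < 1.

inelastic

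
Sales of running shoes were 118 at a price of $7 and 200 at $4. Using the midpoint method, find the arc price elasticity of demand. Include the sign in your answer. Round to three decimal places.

-0.945

ΔQ = 200 − 118 = 82; ΔP = 4 − 7 = -3.
Midpoints: P̄ = 5.50, Q̄ = 159.0.
ε = (ΔQ/ΔP)(P̄/Q̄) = (82/-3)(5.50/159.0).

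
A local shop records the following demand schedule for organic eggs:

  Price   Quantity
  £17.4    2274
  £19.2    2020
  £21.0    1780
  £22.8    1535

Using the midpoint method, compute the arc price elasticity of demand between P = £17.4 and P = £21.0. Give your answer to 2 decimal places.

-1.30

At P = 17.4, Q = 2274; at P = 21.0, Q = 1780.
ΔQ = -494, ΔP = 3.6. Midpoints: P̄ = 19.20, Q̄ = 2027.0.
ε = (ΔQ/ΔP)(P̄/Q̄) = (-494/3.6)(19.20/2027.0).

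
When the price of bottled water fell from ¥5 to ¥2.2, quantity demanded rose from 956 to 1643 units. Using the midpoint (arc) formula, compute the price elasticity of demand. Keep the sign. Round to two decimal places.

ΔQ = 1643 − 956 = 687; ΔP = 2.2 − 5 = -2.8.
Midpoints: P̄ = 3.60, Q̄ = 1299.5.
ε = (ΔQ/ΔP)(P̄/Q̄) = (687/-2.8)(3.60/1299.5).

-0.68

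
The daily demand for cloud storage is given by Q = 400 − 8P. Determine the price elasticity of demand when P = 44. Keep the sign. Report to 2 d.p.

-7.33

At P = 44, Q = 48.
dQ/dP = −8.
ε = (dQ/dP)(P/Q) = (-8)(44/48).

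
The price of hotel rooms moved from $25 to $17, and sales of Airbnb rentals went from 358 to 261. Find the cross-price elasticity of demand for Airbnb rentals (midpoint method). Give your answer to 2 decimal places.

0.82

ΔQ_x = 261 − 358 = -97; ΔP_y = 17 − 25 = -8.
Midpoints: P̄_y = 21.00, Q̄_x = 309.5.
ε_xy = (ΔQ_x/ΔP_y)(P̄_y/Q̄_x) = (-97/-8)(21.00/309.5).
ε_xy > 0, so the goods are substitutes.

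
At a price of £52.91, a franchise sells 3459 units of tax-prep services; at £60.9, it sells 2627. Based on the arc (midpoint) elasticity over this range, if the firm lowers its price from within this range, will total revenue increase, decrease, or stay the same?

Arc ε = (-832/7.99)(56.91/3043.0) ≈ -1.947.
|ε| = 1.95 > 1, so demand is elastic. A price cut therefore raises total revenue.

increase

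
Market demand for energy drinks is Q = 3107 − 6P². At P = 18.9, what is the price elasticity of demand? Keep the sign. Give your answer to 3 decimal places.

-4.448

At P = 18.9, Q = 963.740.
dQ/dP = −12P = -226.800.
ε = (dQ/dP)(P/Q) = (-226.800)(18.9/963.740).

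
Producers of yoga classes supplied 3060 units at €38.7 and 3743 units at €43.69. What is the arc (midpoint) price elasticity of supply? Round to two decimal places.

ΔQ = 3743 − 3060 = 683; ΔP = 43.69 − 38.7 = 4.99.
Midpoints: P̄ = 41.20, Q̄ = 3401.5.
ε_s = (ΔQ/ΔP)(P̄/Q̄) = (683/4.99)(41.20/3401.5).

1.66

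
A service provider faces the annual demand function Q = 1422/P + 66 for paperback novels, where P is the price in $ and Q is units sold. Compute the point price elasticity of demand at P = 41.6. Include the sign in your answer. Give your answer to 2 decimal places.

At P = 41.6, Q = 100.183.
dQ/dP = −1422/P² = -0.822.
ε = (dQ/dP)(P/Q) = (-0.822)(41.6/100.183).

-0.34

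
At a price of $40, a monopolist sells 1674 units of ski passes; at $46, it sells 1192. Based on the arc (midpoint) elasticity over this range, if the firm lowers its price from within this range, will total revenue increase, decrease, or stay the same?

increase

Arc ε = (-482/6)(43.00/1433.0) ≈ -2.411.
|ε| = 2.41 > 1, so demand is elastic. A price cut therefore raises total revenue.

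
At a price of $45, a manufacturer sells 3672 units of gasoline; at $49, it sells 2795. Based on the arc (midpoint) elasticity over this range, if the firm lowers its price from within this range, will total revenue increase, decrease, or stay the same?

increase

Arc ε = (-877/4)(47.00/3233.5) ≈ -3.187.
|ε| = 3.19 > 1, so demand is elastic. A price cut therefore raises total revenue.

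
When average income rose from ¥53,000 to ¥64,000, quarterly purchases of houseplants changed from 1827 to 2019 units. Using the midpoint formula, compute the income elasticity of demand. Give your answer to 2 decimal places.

0.53

ΔQ = 192, ΔI = 11000. Midpoints: Ī = 58,500, Q̄ = 1923.0.
ε_I = (ΔQ/ΔI)(Ī/Q̄) = (192/11000)(58500/1923.0).
ε_I > 0, so the good is normal.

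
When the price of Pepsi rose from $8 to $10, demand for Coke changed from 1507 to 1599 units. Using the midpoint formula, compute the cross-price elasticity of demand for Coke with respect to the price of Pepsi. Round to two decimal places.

0.27

ΔQ_x = 1599 − 1507 = 92; ΔP_y = 10 − 8 = 2.
Midpoints: P̄_y = 9.00, Q̄_x = 1553.0.
ε_xy = (ΔQ_x/ΔP_y)(P̄_y/Q̄_x) = (92/2)(9.00/1553.0).
ε_xy > 0, so the goods are substitutes.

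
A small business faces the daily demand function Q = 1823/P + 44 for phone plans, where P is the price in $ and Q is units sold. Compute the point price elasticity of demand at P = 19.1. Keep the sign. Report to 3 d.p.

At P = 19.1, Q = 139.445.
dQ/dP = −1823/P² = -4.997.
ε = (dQ/dP)(P/Q) = (-4.997)(19.1/139.445).

-0.684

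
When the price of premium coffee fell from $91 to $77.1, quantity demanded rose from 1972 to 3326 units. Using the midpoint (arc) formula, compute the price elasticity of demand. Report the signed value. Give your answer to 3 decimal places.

ΔQ = 3326 − 1972 = 1354; ΔP = 77.1 − 91 = -13.9.
Midpoints: P̄ = 84.05, Q̄ = 2649.0.
ε = (ΔQ/ΔP)(P̄/Q̄) = (1354/-13.9)(84.05/2649.0).

-3.091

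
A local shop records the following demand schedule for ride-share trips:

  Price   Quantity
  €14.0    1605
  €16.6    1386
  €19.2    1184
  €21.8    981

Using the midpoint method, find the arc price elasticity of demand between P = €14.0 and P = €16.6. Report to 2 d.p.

At P = 14.0, Q = 1605; at P = 16.6, Q = 1386.
ΔQ = -219, ΔP = 2.6. Midpoints: P̄ = 15.30, Q̄ = 1495.5.
ε = (ΔQ/ΔP)(P̄/Q̄) = (-219/2.6)(15.30/1495.5).

-0.86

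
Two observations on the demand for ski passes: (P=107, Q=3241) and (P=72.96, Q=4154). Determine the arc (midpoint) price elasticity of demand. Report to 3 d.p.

ΔQ = 4154 − 3241 = 913; ΔP = 72.96 − 107 = -34.04.
Midpoints: P̄ = 89.98, Q̄ = 3697.5.
ε = (ΔQ/ΔP)(P̄/Q̄) = (913/-34.04)(89.98/3697.5).

-0.653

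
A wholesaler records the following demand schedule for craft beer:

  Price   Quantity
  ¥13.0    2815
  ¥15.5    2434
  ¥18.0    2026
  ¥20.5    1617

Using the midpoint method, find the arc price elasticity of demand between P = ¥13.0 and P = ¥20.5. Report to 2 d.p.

-1.21

At P = 13.0, Q = 2815; at P = 20.5, Q = 1617.
ΔQ = -1198, ΔP = 7.5. Midpoints: P̄ = 16.75, Q̄ = 2216.0.
ε = (ΔQ/ΔP)(P̄/Q̄) = (-1198/7.5)(16.75/2216.0).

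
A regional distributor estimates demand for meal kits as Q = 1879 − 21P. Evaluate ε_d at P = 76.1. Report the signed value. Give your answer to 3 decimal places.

At P = 76.1, Q = 280.900.
dQ/dP = −21.
ε = (dQ/dP)(P/Q) = (-21)(76.1/280.900).
|ε| > 1, so demand is elastic at this price.

-5.689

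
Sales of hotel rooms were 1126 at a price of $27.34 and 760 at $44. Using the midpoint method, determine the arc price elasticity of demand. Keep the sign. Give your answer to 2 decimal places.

ΔQ = 760 − 1126 = -366; ΔP = 44 − 27.34 = 16.66.
Midpoints: P̄ = 35.67, Q̄ = 943.0.
ε = (ΔQ/ΔP)(P̄/Q̄) = (-366/16.66)(35.67/943.0).

-0.83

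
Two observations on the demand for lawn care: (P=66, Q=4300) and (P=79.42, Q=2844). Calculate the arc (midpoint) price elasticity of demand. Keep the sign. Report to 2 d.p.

-2.21

ΔQ = 2844 − 4300 = -1456; ΔP = 79.42 − 66 = 13.42.
Midpoints: P̄ = 72.71, Q̄ = 3572.0.
ε = (ΔQ/ΔP)(P̄/Q̄) = (-1456/13.42)(72.71/3572.0).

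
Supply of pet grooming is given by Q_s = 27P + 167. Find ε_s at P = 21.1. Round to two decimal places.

At P = 21.1, Q_s = 736.70.
dQ_s/dP = 27.
ε_s = (dQ_s/dP)(P/Q_s) = (27)(21.1/736.70).

0.77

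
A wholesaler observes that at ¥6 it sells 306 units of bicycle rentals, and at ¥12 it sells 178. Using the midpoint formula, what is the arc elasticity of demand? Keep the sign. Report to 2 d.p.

ΔQ = 178 − 306 = -128; ΔP = 12 − 6 = 6.
Midpoints: P̄ = 9.00, Q̄ = 242.0.
ε = (ΔQ/ΔP)(P̄/Q̄) = (-128/6)(9.00/242.0).

-0.79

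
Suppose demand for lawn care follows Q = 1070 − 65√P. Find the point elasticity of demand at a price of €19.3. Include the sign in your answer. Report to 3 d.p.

-0.182

At P = 19.3, Q = 784.444.
dQ/dP = −65/(2√P) = -7.398.
ε = (dQ/dP)(P/Q) = (-7.398)(19.3/784.444).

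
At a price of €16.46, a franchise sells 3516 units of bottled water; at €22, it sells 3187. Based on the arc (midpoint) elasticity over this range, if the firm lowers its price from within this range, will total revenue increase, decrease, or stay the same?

decrease

Arc ε = (-329/5.54)(19.23/3351.5) ≈ -0.341.
|ε| = 0.34 < 1, so demand is inelastic. A price cut therefore reduces total revenue.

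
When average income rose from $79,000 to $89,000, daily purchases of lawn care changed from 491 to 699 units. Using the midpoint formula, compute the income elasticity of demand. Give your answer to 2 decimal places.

2.94

ΔQ = 208, ΔI = 10000. Midpoints: Ī = 84,000, Q̄ = 595.0.
ε_I = (ΔQ/ΔI)(Ī/Q̄) = (208/10000)(84000/595.0).
ε_I > 0, so the good is normal.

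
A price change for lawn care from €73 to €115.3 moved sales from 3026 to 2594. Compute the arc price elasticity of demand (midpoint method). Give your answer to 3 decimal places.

ΔQ = 2594 − 3026 = -432; ΔP = 115.3 − 73 = 42.3.
Midpoints: P̄ = 94.15, Q̄ = 2810.0.
ε = (ΔQ/ΔP)(P̄/Q̄) = (-432/42.3)(94.15/2810.0).

-0.342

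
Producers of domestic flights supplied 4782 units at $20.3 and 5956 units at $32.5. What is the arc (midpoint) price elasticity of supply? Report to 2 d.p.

0.47

ΔQ = 5956 − 4782 = 1174; ΔP = 32.5 − 20.3 = 12.2.
Midpoints: P̄ = 26.40, Q̄ = 5369.0.
ε_s = (ΔQ/ΔP)(P̄/Q̄) = (1174/12.2)(26.40/5369.0).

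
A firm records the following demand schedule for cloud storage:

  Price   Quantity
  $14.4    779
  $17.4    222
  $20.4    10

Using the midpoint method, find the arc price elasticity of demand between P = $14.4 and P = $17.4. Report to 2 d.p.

At P = 14.4, Q = 779; at P = 17.4, Q = 222.
ΔQ = -557, ΔP = 3.0. Midpoints: P̄ = 15.90, Q̄ = 500.5.
ε = (ΔQ/ΔP)(P̄/Q̄) = (-557/3.0)(15.90/500.5).

-5.90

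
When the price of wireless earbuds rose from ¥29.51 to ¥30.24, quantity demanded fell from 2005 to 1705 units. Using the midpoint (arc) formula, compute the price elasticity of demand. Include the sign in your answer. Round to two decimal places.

ΔQ = 1705 − 2005 = -300; ΔP = 30.24 − 29.51 = 0.73.
Midpoints: P̄ = 29.88, Q̄ = 1855.0.
ε = (ΔQ/ΔP)(P̄/Q̄) = (-300/0.73)(29.88/1855.0).

-6.62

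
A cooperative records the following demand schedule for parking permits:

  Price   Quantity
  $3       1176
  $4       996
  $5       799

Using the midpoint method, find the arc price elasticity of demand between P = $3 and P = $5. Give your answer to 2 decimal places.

-0.76

At P = 3, Q = 1176; at P = 5, Q = 799.
ΔQ = -377, ΔP = 2. Midpoints: P̄ = 4.00, Q̄ = 987.5.
ε = (ΔQ/ΔP)(P̄/Q̄) = (-377/2)(4.00/987.5).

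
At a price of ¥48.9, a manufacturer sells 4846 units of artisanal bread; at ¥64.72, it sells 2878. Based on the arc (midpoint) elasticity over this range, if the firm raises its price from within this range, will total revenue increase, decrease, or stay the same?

Arc ε = (-1968/15.82)(56.81/3862.0) ≈ -1.830.
|ε| = 1.83 > 1, so demand is elastic. A price rise therefore reduces total revenue.

decrease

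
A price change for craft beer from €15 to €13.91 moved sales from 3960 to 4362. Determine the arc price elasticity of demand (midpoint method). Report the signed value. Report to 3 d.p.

ΔQ = 4362 − 3960 = 402; ΔP = 13.91 − 15 = -1.09.
Midpoints: P̄ = 14.46, Q̄ = 4161.0.
ε = (ΔQ/ΔP)(P̄/Q̄) = (402/-1.09)(14.46/4161.0).

-1.281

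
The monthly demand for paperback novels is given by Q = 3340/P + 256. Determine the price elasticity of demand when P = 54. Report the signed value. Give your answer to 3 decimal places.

-0.195

At P = 54, Q = 317.852.
dQ/dP = −3340/P² = -1.145.
ε = (dQ/dP)(P/Q) = (-1.145)(54/317.852).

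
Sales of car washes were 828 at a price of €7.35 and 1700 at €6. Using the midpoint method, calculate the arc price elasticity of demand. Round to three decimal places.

ΔQ = 1700 − 828 = 872; ΔP = 6 − 7.35 = -1.35.
Midpoints: P̄ = 6.67, Q̄ = 1264.0.
ε = (ΔQ/ΔP)(P̄/Q̄) = (872/-1.35)(6.67/1264.0).

-3.411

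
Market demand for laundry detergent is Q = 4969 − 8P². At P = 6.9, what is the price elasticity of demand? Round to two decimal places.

At P = 6.9, Q = 4588.120.
dQ/dP = −16P = -110.400.
ε = (dQ/dP)(P/Q) = (-110.400)(6.9/4588.120).

-0.17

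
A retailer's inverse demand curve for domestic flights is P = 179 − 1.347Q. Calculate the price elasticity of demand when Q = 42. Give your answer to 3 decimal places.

At Q = 42, P = 179 − 1.347(42) = 122.43.
dP/dQ = −1.347, so dQ/dP = 1/(−1.347) = -0.742.
ε = (dQ/dP)(P/Q) = (-0.742)(122.43/42).

-2.164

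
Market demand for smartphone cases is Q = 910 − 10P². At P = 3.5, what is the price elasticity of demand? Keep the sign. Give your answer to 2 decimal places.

-0.31

At P = 3.5, Q = 787.500.
dQ/dP = −20P = -70.
ε = (dQ/dP)(P/Q) = (-70)(3.5/787.500).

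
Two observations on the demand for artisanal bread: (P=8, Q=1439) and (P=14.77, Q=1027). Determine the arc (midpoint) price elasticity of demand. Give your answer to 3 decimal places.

-0.562

ΔQ = 1027 − 1439 = -412; ΔP = 14.77 − 8 = 6.77.
Midpoints: P̄ = 11.38, Q̄ = 1233.0.
ε = (ΔQ/ΔP)(P̄/Q̄) = (-412/6.77)(11.38/1233.0).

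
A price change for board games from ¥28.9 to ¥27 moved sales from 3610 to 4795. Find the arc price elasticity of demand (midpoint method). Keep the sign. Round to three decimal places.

ΔQ = 4795 − 3610 = 1185; ΔP = 27 − 28.9 = -1.9.
Midpoints: P̄ = 27.95, Q̄ = 4202.5.
ε = (ΔQ/ΔP)(P̄/Q̄) = (1185/-1.9)(27.95/4202.5).

-4.148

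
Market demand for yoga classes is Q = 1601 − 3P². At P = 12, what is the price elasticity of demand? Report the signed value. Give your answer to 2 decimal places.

At P = 12, Q = 1169.
dQ/dP = −6P = -72.
ε = (dQ/dP)(P/Q) = (-72)(12/1169).

-0.74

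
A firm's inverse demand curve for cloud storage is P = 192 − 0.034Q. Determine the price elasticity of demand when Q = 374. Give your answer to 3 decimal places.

At Q = 374, P = 192 − 0.034(374) = 179.28.
dP/dQ = −0.034, so dQ/dP = 1/(−0.034) = -29.412.
ε = (dQ/dP)(P/Q) = (-29.412)(179.28/374).

-14.099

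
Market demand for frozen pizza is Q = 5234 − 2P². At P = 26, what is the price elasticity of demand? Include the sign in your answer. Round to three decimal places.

-0.697

At P = 26, Q = 3882.
dQ/dP = −4P = -104.
ε = (dQ/dP)(P/Q) = (-104)(26/3882).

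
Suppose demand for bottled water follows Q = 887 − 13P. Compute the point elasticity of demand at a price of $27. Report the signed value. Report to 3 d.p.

-0.655

At P = 27, Q = 536.
dQ/dP = −13.
ε = (dQ/dP)(P/Q) = (-13)(27/536).
|ε| < 1, so demand is inelastic at this price.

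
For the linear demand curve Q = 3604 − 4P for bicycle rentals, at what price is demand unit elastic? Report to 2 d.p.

For linear demand Q = a − bP, ε = −bP/(a − bP). |ε| = 1 when bP = a − bP, i.e. P = a/(2b).
P = 3604/(2·4) = 3604/8 = 450.5000.

450.50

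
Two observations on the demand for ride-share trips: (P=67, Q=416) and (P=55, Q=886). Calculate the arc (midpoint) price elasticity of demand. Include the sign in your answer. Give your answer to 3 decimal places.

-3.670

ΔQ = 886 − 416 = 470; ΔP = 55 − 67 = -12.
Midpoints: P̄ = 61.00, Q̄ = 651.0.
ε = (ΔQ/ΔP)(P̄/Q̄) = (470/-12)(61.00/651.0).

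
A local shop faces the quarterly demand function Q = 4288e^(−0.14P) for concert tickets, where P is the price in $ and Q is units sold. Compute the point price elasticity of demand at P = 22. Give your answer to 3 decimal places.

At P = 22, Q = 197.073.
dQ/dP = −0.14·4288e^(−0.14P) = −0.14Q = -27.590.
ε = (dQ/dP)(P/Q) = (-27.590)(22/197.073).

-3.080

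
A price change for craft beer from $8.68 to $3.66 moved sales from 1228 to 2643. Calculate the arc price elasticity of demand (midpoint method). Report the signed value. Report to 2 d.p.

-0.90

ΔQ = 2643 − 1228 = 1415; ΔP = 3.66 − 8.68 = -5.02.
Midpoints: P̄ = 6.17, Q̄ = 1935.5.
ε = (ΔQ/ΔP)(P̄/Q̄) = (1415/-5.02)(6.17/1935.5).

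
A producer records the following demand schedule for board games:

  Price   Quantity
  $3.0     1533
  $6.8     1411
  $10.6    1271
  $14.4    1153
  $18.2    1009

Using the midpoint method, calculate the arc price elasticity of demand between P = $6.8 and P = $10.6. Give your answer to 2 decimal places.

-0.24

At P = 6.8, Q = 1411; at P = 10.6, Q = 1271.
ΔQ = -140, ΔP = 3.8. Midpoints: P̄ = 8.70, Q̄ = 1341.0.
ε = (ΔQ/ΔP)(P̄/Q̄) = (-140/3.8)(8.70/1341.0).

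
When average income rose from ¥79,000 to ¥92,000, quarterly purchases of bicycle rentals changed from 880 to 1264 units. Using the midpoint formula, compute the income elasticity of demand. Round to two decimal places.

2.36

ΔQ = 384, ΔI = 13000. Midpoints: Ī = 85,500, Q̄ = 1072.0.
ε_I = (ΔQ/ΔI)(Ī/Q̄) = (384/13000)(85500/1072.0).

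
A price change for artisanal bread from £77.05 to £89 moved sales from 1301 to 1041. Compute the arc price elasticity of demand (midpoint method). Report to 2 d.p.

ΔQ = 1041 − 1301 = -260; ΔP = 89 − 77.05 = 11.95.
Midpoints: P̄ = 83.03, Q̄ = 1171.0.
ε = (ΔQ/ΔP)(P̄/Q̄) = (-260/11.95)(83.03/1171.0).

-1.54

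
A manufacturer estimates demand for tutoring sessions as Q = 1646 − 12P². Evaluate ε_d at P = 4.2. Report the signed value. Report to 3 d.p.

-0.295

At P = 4.2, Q = 1434.320.
dQ/dP = −24P = -100.800.
ε = (dQ/dP)(P/Q) = (-100.800)(4.2/1434.320).
|ε| < 1, so demand is inelastic at this price.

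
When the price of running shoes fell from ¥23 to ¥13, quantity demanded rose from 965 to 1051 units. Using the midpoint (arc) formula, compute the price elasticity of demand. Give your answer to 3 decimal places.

ΔQ = 1051 − 965 = 86; ΔP = 13 − 23 = -10.
Midpoints: P̄ = 18.00, Q̄ = 1008.0.
ε = (ΔQ/ΔP)(P̄/Q̄) = (86/-10)(18.00/1008.0).

-0.154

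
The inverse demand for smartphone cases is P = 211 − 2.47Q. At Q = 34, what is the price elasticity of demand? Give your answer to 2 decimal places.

-1.51

At Q = 34, P = 211 − 2.47(34) = 127.02.
dP/dQ = −2.47, so dQ/dP = 1/(−2.47) = -0.405.
ε = (dQ/dP)(P/Q) = (-0.405)(127.02/34).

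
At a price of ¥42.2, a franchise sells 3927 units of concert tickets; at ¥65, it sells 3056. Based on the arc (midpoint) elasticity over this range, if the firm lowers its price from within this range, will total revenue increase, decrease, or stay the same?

decrease

Arc ε = (-871/22.8)(53.60/3491.5) ≈ -0.586.
|ε| = 0.59 < 1, so demand is inelastic. A price cut therefore reduces total revenue.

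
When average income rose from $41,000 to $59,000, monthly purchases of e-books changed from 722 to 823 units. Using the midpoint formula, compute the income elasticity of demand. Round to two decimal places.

0.36

ΔQ = 101, ΔI = 18000. Midpoints: Ī = 50,000, Q̄ = 772.5.
ε_I = (ΔQ/ΔI)(Ī/Q̄) = (101/18000)(50000/772.5).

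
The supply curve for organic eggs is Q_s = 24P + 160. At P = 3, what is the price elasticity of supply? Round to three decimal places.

At P = 3, Q_s = 232.
dQ_s/dP = 24.
ε_s = (dQ_s/dP)(P/Q_s) = (24)(3/232).

0.310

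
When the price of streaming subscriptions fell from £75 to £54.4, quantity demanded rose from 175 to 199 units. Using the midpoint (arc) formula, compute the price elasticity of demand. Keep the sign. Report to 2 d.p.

-0.40

ΔQ = 199 − 175 = 24; ΔP = 54.4 − 75 = -20.6.
Midpoints: P̄ = 64.70, Q̄ = 187.0.
ε = (ΔQ/ΔP)(P̄/Q̄) = (24/-20.6)(64.70/187.0).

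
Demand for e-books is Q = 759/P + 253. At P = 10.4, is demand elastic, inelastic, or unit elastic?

inelastic

Q = 325.981, dQ/dP = -7.017.
ε = (dQ/dP)(P/Q) ≈ -0.224.
|ε| = 0.22 < 1.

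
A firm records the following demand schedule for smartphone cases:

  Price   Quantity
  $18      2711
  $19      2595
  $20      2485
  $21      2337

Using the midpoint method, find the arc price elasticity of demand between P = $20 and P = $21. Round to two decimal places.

-1.26

At P = 20, Q = 2485; at P = 21, Q = 2337.
ΔQ = -148, ΔP = 1. Midpoints: P̄ = 20.50, Q̄ = 2411.0.
ε = (ΔQ/ΔP)(P̄/Q̄) = (-148/1)(20.50/2411.0).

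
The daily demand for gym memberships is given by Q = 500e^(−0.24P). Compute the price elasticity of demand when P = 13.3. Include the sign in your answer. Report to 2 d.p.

At P = 13.3, Q = 20.545.
dQ/dP = −0.24·500e^(−0.24P) = −0.24Q = -4.931.
ε = (dQ/dP)(P/Q) = (-4.931)(13.3/20.545).

-3.19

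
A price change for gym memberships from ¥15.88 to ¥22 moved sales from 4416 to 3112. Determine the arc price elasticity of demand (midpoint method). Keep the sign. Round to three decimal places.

-1.072

ΔQ = 3112 − 4416 = -1304; ΔP = 22 − 15.88 = 6.12.
Midpoints: P̄ = 18.94, Q̄ = 3764.0.
ε = (ΔQ/ΔP)(P̄/Q̄) = (-1304/6.12)(18.94/3764.0).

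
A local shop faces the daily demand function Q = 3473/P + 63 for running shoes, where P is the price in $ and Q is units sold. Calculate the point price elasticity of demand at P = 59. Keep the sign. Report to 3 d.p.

At P = 59, Q = 121.864.
dQ/dP = −3473/P² = -0.998.
ε = (dQ/dP)(P/Q) = (-0.998)(59/121.864).
|ε| < 1, so demand is inelastic at this price.

-0.483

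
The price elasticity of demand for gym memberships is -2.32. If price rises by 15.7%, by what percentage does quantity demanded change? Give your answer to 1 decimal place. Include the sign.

%ΔQ ≈ ε × %ΔP = (-2.32)(15.7%) = -36.42%.

-36.4%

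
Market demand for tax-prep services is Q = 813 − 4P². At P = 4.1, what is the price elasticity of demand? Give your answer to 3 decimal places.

-0.180

At P = 4.1, Q = 745.760.
dQ/dP = −8P = -32.800.
ε = (dQ/dP)(P/Q) = (-32.800)(4.1/745.760).
|ε| < 1, so demand is inelastic at this price.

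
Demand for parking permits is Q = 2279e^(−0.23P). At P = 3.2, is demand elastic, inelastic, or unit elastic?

inelastic

Q = 1091.701, dQ/dP = -251.091.
ε = (dQ/dP)(P/Q) ≈ -0.736.
|ε| = 0.74 < 1.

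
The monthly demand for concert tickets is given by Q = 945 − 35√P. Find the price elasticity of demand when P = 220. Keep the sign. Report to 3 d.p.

-0.610

At P = 220, Q = 425.866.
dQ/dP = −35/(2√P) = -1.180.
ε = (dQ/dP)(P/Q) = (-1.180)(220/425.866).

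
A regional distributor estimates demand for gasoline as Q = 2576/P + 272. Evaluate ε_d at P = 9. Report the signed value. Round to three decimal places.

At P = 9, Q = 558.222.
dQ/dP = −2576/P² = -31.802.
ε = (dQ/dP)(P/Q) = (-31.802)(9/558.222).
|ε| < 1, so demand is inelastic at this price.

-0.513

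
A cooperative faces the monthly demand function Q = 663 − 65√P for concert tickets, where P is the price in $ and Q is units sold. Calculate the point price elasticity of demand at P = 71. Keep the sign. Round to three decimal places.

At P = 71, Q = 115.300.
dQ/dP = −65/(2√P) = -3.857.
ε = (dQ/dP)(P/Q) = (-3.857)(71/115.300).

-2.375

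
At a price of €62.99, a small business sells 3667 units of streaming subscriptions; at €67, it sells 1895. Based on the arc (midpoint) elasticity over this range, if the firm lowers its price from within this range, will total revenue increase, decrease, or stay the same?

Arc ε = (-1772/4.01)(65.00/2781.0) ≈ -10.328.
|ε| = 10.33 > 1, so demand is elastic. A price cut therefore raises total revenue.

increase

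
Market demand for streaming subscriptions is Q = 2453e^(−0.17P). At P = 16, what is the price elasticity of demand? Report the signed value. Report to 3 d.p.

At P = 16, Q = 161.591.
dQ/dP = −0.17·2453e^(−0.17P) = −0.17Q = -27.470.
ε = (dQ/dP)(P/Q) = (-27.470)(16/161.591).

-2.720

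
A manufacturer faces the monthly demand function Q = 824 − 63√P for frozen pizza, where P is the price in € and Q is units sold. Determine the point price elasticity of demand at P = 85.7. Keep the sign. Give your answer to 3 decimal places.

-1.211

At P = 85.7, Q = 240.782.
dQ/dP = −63/(2√P) = -3.403.
ε = (dQ/dP)(P/Q) = (-3.403)(85.7/240.782).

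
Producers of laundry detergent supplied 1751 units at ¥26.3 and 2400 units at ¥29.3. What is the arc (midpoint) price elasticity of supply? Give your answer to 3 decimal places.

2.898

ΔQ = 2400 − 1751 = 649; ΔP = 29.3 − 26.3 = 3.
Midpoints: P̄ = 27.80, Q̄ = 2075.5.
ε_s = (ΔQ/ΔP)(P̄/Q̄) = (649/3)(27.80/2075.5).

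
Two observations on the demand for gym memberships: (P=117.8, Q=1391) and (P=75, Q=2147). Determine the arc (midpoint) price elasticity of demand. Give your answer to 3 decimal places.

ΔQ = 2147 − 1391 = 756; ΔP = 75 − 117.8 = -42.8.
Midpoints: P̄ = 96.40, Q̄ = 1769.0.
ε = (ΔQ/ΔP)(P̄/Q̄) = (756/-42.8)(96.40/1769.0).

-0.963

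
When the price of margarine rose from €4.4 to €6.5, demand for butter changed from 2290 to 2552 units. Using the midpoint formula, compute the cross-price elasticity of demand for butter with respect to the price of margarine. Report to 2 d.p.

ΔQ_x = 2552 − 2290 = 262; ΔP_y = 6.5 − 4.4 = 2.1.
Midpoints: P̄_y = 5.45, Q̄_x = 2421.0.
ε_xy = (ΔQ_x/ΔP_y)(P̄_y/Q̄_x) = (262/2.1)(5.45/2421.0).
ε_xy > 0, so the goods are substitutes.

0.28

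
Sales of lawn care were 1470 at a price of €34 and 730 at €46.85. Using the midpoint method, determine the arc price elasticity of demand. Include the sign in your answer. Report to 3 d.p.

-2.116

ΔQ = 730 − 1470 = -740; ΔP = 46.85 − 34 = 12.85.
Midpoints: P̄ = 40.42, Q̄ = 1100.0.
ε = (ΔQ/ΔP)(P̄/Q̄) = (-740/12.85)(40.42/1100.0).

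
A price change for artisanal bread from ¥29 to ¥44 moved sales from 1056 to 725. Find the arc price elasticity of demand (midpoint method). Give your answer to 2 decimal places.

-0.90

ΔQ = 725 − 1056 = -331; ΔP = 44 − 29 = 15.
Midpoints: P̄ = 36.50, Q̄ = 890.5.
ε = (ΔQ/ΔP)(P̄/Q̄) = (-331/15)(36.50/890.5).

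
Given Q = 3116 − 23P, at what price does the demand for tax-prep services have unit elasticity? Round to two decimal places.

For linear demand Q = a − bP, ε = −bP/(a − bP). |ε| = 1 when bP = a − bP, i.e. P = a/(2b).
P = 3116/(2·23) = 3116/46 = 67.7391.

67.74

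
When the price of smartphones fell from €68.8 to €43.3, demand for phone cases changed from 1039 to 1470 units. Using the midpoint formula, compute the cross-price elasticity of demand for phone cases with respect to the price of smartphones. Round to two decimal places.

ΔQ_x = 1470 − 1039 = 431; ΔP_y = 43.3 − 68.8 = -25.5.
Midpoints: P̄_y = 56.05, Q̄_x = 1254.5.
ε_xy = (ΔQ_x/ΔP_y)(P̄_y/Q̄_x) = (431/-25.5)(56.05/1254.5).
ε_xy < 0, so the goods are complements.

-0.76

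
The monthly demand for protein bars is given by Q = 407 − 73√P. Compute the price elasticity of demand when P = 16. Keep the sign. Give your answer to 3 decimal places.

-1.270

At P = 16, Q = 115.
dQ/dP = −73/(2√P) = -9.125.
ε = (dQ/dP)(P/Q) = (-9.125)(16/115).
|ε| > 1, so demand is elastic at this price.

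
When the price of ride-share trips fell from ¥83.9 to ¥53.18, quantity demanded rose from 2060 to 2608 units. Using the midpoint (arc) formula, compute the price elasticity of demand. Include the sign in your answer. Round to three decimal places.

ΔQ = 2608 − 2060 = 548; ΔP = 53.18 − 83.9 = -30.72.
Midpoints: P̄ = 68.54, Q̄ = 2334.0.
ε = (ΔQ/ΔP)(P̄/Q̄) = (548/-30.72)(68.54/2334.0).

-0.524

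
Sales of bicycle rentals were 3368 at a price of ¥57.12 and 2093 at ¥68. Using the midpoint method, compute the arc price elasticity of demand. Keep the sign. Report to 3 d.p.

ΔQ = 2093 − 3368 = -1275; ΔP = 68 − 57.12 = 10.88.
Midpoints: P̄ = 62.56, Q̄ = 2730.5.
ε = (ΔQ/ΔP)(P̄/Q̄) = (-1275/10.88)(62.56/2730.5).

-2.685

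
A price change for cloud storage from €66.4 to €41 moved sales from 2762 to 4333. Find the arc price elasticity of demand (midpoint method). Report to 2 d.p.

ΔQ = 4333 − 2762 = 1571; ΔP = 41 − 66.4 = -25.4.
Midpoints: P̄ = 53.70, Q̄ = 3547.5.
ε = (ΔQ/ΔP)(P̄/Q̄) = (1571/-25.4)(53.70/3547.5).

-0.94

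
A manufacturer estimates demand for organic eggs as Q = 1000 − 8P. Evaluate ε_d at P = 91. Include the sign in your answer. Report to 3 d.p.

At P = 91, Q = 272.
dQ/dP = −8.
ε = (dQ/dP)(P/Q) = (-8)(91/272).
|ε| > 1, so demand is elastic at this price.

-2.676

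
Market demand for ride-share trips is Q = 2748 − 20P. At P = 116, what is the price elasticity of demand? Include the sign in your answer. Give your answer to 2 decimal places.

At P = 116, Q = 428.
dQ/dP = −20.
ε = (dQ/dP)(P/Q) = (-20)(116/428).

-5.42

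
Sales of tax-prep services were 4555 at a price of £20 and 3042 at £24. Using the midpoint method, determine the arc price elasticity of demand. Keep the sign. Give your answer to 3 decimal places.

-2.191

ΔQ = 3042 − 4555 = -1513; ΔP = 24 − 20 = 4.
Midpoints: P̄ = 22.00, Q̄ = 3798.5.
ε = (ΔQ/ΔP)(P̄/Q̄) = (-1513/4)(22.00/3798.5).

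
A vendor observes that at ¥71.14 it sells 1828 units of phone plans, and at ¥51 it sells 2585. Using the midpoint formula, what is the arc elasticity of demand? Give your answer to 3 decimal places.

-1.040

ΔQ = 2585 − 1828 = 757; ΔP = 51 − 71.14 = -20.14.
Midpoints: P̄ = 61.07, Q̄ = 2206.5.
ε = (ΔQ/ΔP)(P̄/Q̄) = (757/-20.14)(61.07/2206.5).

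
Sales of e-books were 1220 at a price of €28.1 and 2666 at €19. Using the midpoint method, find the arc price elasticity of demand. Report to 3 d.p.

-1.926

ΔQ = 2666 − 1220 = 1446; ΔP = 19 − 28.1 = -9.1.
Midpoints: P̄ = 23.55, Q̄ = 1943.0.
ε = (ΔQ/ΔP)(P̄/Q̄) = (1446/-9.1)(23.55/1943.0).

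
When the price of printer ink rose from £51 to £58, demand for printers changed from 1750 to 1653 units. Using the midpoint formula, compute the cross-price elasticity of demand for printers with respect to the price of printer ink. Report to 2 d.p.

ΔQ_x = 1653 − 1750 = -97; ΔP_y = 58 − 51 = 7.
Midpoints: P̄_y = 54.50, Q̄_x = 1701.5.
ε_xy = (ΔQ_x/ΔP_y)(P̄_y/Q̄_x) = (-97/7)(54.50/1701.5).

-0.44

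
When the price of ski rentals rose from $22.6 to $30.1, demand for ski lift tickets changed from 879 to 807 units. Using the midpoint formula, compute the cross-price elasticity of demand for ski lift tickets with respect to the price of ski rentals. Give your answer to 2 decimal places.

-0.30

ΔQ_x = 807 − 879 = -72; ΔP_y = 30.1 − 22.6 = 7.5.
Midpoints: P̄_y = 26.35, Q̄_x = 843.0.
ε_xy = (ΔQ_x/ΔP_y)(P̄_y/Q̄_x) = (-72/7.5)(26.35/843.0).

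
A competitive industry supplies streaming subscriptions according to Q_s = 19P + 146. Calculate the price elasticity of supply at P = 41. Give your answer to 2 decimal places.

0.84

At P = 41, Q_s = 925.
dQ_s/dP = 19.
ε_s = (dQ_s/dP)(P/Q_s) = (19)(41/925).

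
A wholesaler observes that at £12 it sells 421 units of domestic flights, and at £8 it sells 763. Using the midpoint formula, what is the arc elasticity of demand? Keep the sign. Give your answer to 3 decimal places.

-1.444

ΔQ = 763 − 421 = 342; ΔP = 8 − 12 = -4.
Midpoints: P̄ = 10.00, Q̄ = 592.0.
ε = (ΔQ/ΔP)(P̄/Q̄) = (342/-4)(10.00/592.0).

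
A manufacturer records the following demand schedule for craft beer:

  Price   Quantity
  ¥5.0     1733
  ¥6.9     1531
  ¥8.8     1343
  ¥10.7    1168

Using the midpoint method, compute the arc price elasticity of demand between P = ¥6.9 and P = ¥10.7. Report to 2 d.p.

-0.62

At P = 6.9, Q = 1531; at P = 10.7, Q = 1168.
ΔQ = -363, ΔP = 3.8. Midpoints: P̄ = 8.80, Q̄ = 1349.5.
ε = (ΔQ/ΔP)(P̄/Q̄) = (-363/3.8)(8.80/1349.5).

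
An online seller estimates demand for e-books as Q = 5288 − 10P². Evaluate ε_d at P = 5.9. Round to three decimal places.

At P = 5.9, Q = 4939.900.
dQ/dP = −20P = -118.
ε = (dQ/dP)(P/Q) = (-118)(5.9/4939.900).

-0.141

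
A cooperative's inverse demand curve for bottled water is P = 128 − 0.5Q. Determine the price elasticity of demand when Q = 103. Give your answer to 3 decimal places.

At Q = 103, P = 128 − 0.5(103) = 76.50.
dP/dQ = −0.5, so dQ/dP = 1/(−0.5) = -2.000.
ε = (dQ/dP)(P/Q) = (-2.000)(76.50/103).

-1.485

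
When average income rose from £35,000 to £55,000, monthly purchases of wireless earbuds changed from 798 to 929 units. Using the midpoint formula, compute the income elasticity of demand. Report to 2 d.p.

ΔQ = 131, ΔI = 20000. Midpoints: Ī = 45,000, Q̄ = 863.5.
ε_I = (ΔQ/ΔI)(Ī/Q̄) = (131/20000)(45000/863.5).
ε_I > 0, so the good is normal.

0.34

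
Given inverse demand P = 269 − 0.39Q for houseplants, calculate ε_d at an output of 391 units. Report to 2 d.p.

At Q = 391, P = 269 − 0.39(391) = 116.51.
dP/dQ = −0.39, so dQ/dP = 1/(−0.39) = -2.564.
ε = (dQ/dP)(P/Q) = (-2.564)(116.51/391).

-0.76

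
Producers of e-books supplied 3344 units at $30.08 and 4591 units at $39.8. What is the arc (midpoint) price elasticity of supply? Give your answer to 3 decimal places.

1.130

ΔQ = 4591 − 3344 = 1247; ΔP = 39.8 − 30.08 = 9.72.
Midpoints: P̄ = 34.94, Q̄ = 3967.5.
ε_s = (ΔQ/ΔP)(P̄/Q̄) = (1247/9.72)(34.94/3967.5).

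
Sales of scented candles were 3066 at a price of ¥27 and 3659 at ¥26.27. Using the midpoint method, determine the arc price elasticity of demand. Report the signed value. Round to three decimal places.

-6.435

ΔQ = 3659 − 3066 = 593; ΔP = 26.27 − 27 = -0.73.
Midpoints: P̄ = 26.63, Q̄ = 3362.5.
ε = (ΔQ/ΔP)(P̄/Q̄) = (593/-0.73)(26.63/3362.5).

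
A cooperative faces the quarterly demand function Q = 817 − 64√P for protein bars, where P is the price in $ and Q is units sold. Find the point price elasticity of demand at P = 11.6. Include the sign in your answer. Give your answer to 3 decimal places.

At P = 11.6, Q = 599.024.
dQ/dP = −64/(2√P) = -9.396.
ε = (dQ/dP)(P/Q) = (-9.396)(11.6/599.024).
|ε| < 1, so demand is inelastic at this price.

-0.182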